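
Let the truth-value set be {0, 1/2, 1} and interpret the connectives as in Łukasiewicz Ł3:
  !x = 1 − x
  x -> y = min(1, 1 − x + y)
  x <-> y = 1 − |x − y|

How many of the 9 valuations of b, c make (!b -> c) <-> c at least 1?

b = 0, c = 0 ↦ 1  ≥
b = 0, c = 1/2 ↦ 1  ≥
b = 0, c = 1 ↦ 1  ≥
b = 1/2, c = 0 ↦ 1/2  <
b = 1/2, c = 1/2 ↦ 1/2  <
b = 1/2, c = 1 ↦ 1  ≥
b = 1, c = 0 ↦ 0  <
b = 1, c = 1/2 ↦ 1/2  <
b = 1, c = 1 ↦ 1  ≥
So 5 of the 9 assignments meet the threshold.

5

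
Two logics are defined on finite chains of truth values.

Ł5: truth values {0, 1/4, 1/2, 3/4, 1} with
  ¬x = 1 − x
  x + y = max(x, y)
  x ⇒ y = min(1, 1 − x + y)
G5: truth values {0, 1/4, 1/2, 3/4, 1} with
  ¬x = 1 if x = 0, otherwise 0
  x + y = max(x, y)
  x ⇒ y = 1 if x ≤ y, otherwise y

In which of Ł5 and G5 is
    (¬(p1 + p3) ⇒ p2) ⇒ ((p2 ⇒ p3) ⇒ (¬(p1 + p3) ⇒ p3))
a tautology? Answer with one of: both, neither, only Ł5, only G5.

both

In Ł5: every assignment gives 1 — tautology.
In G5: every assignment gives 1 — tautology.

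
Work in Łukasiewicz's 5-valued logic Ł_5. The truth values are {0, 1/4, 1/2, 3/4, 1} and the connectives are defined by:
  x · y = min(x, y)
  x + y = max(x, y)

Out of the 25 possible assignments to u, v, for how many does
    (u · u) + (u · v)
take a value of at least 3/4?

value 1: 5 assignments (counts)
value 3/4: 5 assignments (counts)
value 1/2: 5 assignments
value 1/4: 5 assignments
value 0: 5 assignments
So 10 of the 25 assignments meet the threshold.

10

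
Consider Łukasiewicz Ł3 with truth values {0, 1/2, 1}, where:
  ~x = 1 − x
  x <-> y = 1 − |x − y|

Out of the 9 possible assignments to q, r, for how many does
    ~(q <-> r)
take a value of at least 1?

q = 0, r = 0 ↦ 0  <
q = 0, r = 1/2 ↦ 1/2  <
q = 0, r = 1 ↦ 1  ≥
q = 1/2, r = 0 ↦ 1/2  <
q = 1/2, r = 1/2 ↦ 0  <
q = 1/2, r = 1 ↦ 1/2  <
q = 1, r = 0 ↦ 1  ≥
q = 1, r = 1/2 ↦ 1/2  <
q = 1, r = 1 ↦ 0  <
So 2 of the 9 assignments meet the threshold.

2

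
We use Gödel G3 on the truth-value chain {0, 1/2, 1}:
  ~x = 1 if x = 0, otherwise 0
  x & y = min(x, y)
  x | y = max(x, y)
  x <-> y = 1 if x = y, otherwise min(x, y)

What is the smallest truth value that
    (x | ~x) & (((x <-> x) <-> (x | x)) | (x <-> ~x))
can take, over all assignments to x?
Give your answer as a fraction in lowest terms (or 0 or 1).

Take x = 0:
~x = ~0 = 1
x | ~x = 0 | 1 = 1
x <-> x = 0 <-> 0 = 1
x | x = 0 | 0 = 0
(x <-> x) <-> (x | x) = 1 <-> 0 = 0
~x = ~0 = 1
x <-> ~x = 0 <-> 1 = 0
((x <-> x) <-> (x | x)) | (x <-> ~x) = 0 | 0 = 0
(x | ~x) & (((x <-> x) <-> (x | x)) | (x <-> ~x)) = 1 & 0 = 0
No assignment yields a value below 0, so this is the minimum.

0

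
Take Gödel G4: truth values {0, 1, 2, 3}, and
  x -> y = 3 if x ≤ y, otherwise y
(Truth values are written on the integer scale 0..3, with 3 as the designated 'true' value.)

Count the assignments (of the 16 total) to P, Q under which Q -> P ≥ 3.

P = 0, Q = 0 ↦ 3  ≥
P = 0, Q = 1 ↦ 0  <
P = 0, Q = 2 ↦ 0  <
P = 0, Q = 3 ↦ 0  <
P = 1, Q = 0 ↦ 3  ≥
P = 1, Q = 1 ↦ 3  ≥
P = 1, Q = 2 ↦ 1  <
P = 1, Q = 3 ↦ 1  <
P = 2, Q = 0 ↦ 3  ≥
P = 2, Q = 1 ↦ 3  ≥
P = 2, Q = 2 ↦ 3  ≥
P = 2, Q = 3 ↦ 2  <
P = 3, Q = 0 ↦ 3  ≥
P = 3, Q = 1 ↦ 3  ≥
P = 3, Q = 2 ↦ 3  ≥
P = 3, Q = 3 ↦ 3  ≥
So 10 of the 16 assignments meet the threshold.

10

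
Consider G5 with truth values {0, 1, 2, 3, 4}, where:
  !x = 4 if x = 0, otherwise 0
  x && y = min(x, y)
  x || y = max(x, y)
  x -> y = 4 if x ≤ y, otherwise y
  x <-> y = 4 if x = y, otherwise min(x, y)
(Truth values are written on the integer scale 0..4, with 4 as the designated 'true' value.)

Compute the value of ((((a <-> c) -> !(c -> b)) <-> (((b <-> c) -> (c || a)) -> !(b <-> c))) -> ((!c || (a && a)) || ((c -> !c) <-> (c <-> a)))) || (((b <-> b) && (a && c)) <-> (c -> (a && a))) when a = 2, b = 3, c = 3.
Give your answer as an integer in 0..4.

a <-> c = 2 <-> 3 = 2
c -> b = 3 -> 3 = 4
!(c -> b) = !4 = 0
(a <-> c) -> !(c -> b) = 2 -> 0 = 0
b <-> c = 3 <-> 3 = 4
c || a = 3 || 2 = 3
(b <-> c) -> (c || a) = 4 -> 3 = 3
b <-> c = 3 <-> 3 = 4
!(b <-> c) = !4 = 0
((b <-> c) -> (c || a)) -> !(b <-> c) = 3 -> 0 = 0
((a <-> c) -> !(c -> b)) <-> (((b <-> c) -> (c || a)) -> !(b <-> c)) = 0 <-> 0 = 4
!c = !3 = 0
a && a = 2 && 2 = 2
!c || (a && a) = 0 || 2 = 2
!c = !3 = 0
c -> !c = 3 -> 0 = 0
c <-> a = 3 <-> 2 = 2
(c -> !c) <-> (c <-> a) = 0 <-> 2 = 0
(!c || (a && a)) || ((c -> !c) <-> (c <-> a)) = 2 || 0 = 2
(((a <-> c) -> !(c -> b)) <-> (((b <-> c) -> (c || a)) -> !(b <-> c))) -> ((!c || (a && a)) || ((c -> !c) <-> (c <-> a))) = 4 -> 2 = 2
b <-> b = 3 <-> 3 = 4
a && c = 2 && 3 = 2
(b <-> b) && (a && c) = 4 && 2 = 2
a && a = 2 && 2 = 2
c -> (a && a) = 3 -> 2 = 2
((b <-> b) && (a && c)) <-> (c -> (a && a)) = 2 <-> 2 = 4
((((a <-> c) -> !(c -> b)) <-> (((b <-> c) -> (c || a)) -> !(b <-> c))) -> ((!c || (a && a)) || ((c -> !c) <-> (c <-> a)))) || (((b <-> b) && (a && c)) <-> (c -> (a && a))) = 2 || 4 = 4

4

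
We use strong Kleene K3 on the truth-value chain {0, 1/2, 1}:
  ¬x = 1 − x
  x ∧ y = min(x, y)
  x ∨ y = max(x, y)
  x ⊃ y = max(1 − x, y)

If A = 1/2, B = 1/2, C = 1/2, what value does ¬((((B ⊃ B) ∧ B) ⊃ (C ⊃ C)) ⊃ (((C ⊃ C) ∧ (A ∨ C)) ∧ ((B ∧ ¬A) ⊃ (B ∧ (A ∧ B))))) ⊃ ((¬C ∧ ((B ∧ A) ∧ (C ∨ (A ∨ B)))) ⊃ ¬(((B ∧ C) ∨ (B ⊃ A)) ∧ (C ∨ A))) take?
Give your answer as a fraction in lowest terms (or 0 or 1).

B ⊃ B = 1/2 ⊃ 1/2 = 1/2
(B ⊃ B) ∧ B = 1/2 ∧ 1/2 = 1/2
C ⊃ C = 1/2 ⊃ 1/2 = 1/2
((B ⊃ B) ∧ B) ⊃ (C ⊃ C) = 1/2 ⊃ 1/2 = 1/2
C ⊃ C = 1/2 ⊃ 1/2 = 1/2
A ∨ C = 1/2 ∨ 1/2 = 1/2
(C ⊃ C) ∧ (A ∨ C) = 1/2 ∧ 1/2 = 1/2
¬A = ¬1/2 = 1/2
B ∧ ¬A = 1/2 ∧ 1/2 = 1/2
A ∧ B = 1/2 ∧ 1/2 = 1/2
B ∧ (A ∧ B) = 1/2 ∧ 1/2 = 1/2
(B ∧ ¬A) ⊃ (B ∧ (A ∧ B)) = 1/2 ⊃ 1/2 = 1/2
((C ⊃ C) ∧ (A ∨ C)) ∧ ((B ∧ ¬A) ⊃ (B ∧ (A ∧ B))) = 1/2 ∧ 1/2 = 1/2
(((B ⊃ B) ∧ B) ⊃ (C ⊃ C)) ⊃ (((C ⊃ C) ∧ (A ∨ C)) ∧ ((B ∧ ¬A) ⊃ (B ∧ (A ∧ B)))) = 1/2 ⊃ 1/2 = 1/2
¬((((B ⊃ B) ∧ B) ⊃ (C ⊃ C)) ⊃ (((C ⊃ C) ∧ (A ∨ C)) ∧ ((B ∧ ¬A) ⊃ (B ∧ (A ∧ B))))) = ¬1/2 = 1/2
¬C = ¬1/2 = 1/2
B ∧ A = 1/2 ∧ 1/2 = 1/2
A ∨ B = 1/2 ∨ 1/2 = 1/2
C ∨ (A ∨ B) = 1/2 ∨ 1/2 = 1/2
(B ∧ A) ∧ (C ∨ (A ∨ B)) = 1/2 ∧ 1/2 = 1/2
¬C ∧ ((B ∧ A) ∧ (C ∨ (A ∨ B))) = 1/2 ∧ 1/2 = 1/2
B ∧ C = 1/2 ∧ 1/2 = 1/2
B ⊃ A = 1/2 ⊃ 1/2 = 1/2
(B ∧ C) ∨ (B ⊃ A) = 1/2 ∨ 1/2 = 1/2
C ∨ A = 1/2 ∨ 1/2 = 1/2
((B ∧ C) ∨ (B ⊃ A)) ∧ (C ∨ A) = 1/2 ∧ 1/2 = 1/2
¬(((B ∧ C) ∨ (B ⊃ A)) ∧ (C ∨ A)) = ¬1/2 = 1/2
(¬C ∧ ((B ∧ A) ∧ (C ∨ (A ∨ B)))) ⊃ ¬(((B ∧ C) ∨ (B ⊃ A)) ∧ (C ∨ A)) = 1/2 ⊃ 1/2 = 1/2
¬((((B ⊃ B) ∧ B) ⊃ (C ⊃ C)) ⊃ (((C ⊃ C) ∧ (A ∨ C)) ∧ ((B ∧ ¬A) ⊃ (B ∧ (A ∧ B))))) ⊃ ((¬C ∧ ((B ∧ A) ∧ (C ∨ (A ∨ B)))) ⊃ ¬(((B ∧ C) ∨ (B ⊃ A)) ∧ (C ∨ A))) = 1/2 ⊃ 1/2 = 1/2

1/2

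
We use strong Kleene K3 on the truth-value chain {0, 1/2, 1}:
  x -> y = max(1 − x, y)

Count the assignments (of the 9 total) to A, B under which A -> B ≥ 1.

5

A = 0, B = 0 ↦ 1  ≥
A = 0, B = 1/2 ↦ 1  ≥
A = 0, B = 1 ↦ 1  ≥
A = 1/2, B = 0 ↦ 1/2  <
A = 1/2, B = 1/2 ↦ 1/2  <
A = 1/2, B = 1 ↦ 1  ≥
A = 1, B = 0 ↦ 0  <
A = 1, B = 1/2 ↦ 1/2  <
A = 1, B = 1 ↦ 1  ≥
So 5 of the 9 assignments meet the threshold.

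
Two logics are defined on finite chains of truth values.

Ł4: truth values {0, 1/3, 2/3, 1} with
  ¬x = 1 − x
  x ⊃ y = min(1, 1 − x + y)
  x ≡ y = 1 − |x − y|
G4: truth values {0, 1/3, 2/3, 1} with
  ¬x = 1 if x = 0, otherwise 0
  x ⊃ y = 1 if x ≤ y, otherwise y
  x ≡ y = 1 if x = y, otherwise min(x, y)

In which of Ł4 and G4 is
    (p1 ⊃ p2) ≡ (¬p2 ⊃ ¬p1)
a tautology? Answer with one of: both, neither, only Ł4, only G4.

In Ł4: every assignment gives 1 — tautology.
In G4: at p1 = 2/3, p2 = 1/3 the value is 1/3 — not a tautology.

only Ł4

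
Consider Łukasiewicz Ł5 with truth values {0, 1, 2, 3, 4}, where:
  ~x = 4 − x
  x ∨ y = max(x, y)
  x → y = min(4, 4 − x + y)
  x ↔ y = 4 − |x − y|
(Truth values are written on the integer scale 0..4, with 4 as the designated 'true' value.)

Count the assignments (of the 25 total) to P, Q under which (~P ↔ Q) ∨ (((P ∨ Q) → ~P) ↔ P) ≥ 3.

15

value 4: 6 assignments (counts)
value 3: 9 assignments (counts)
value 2: 5 assignments
value 1: 3 assignments
value 0: 2 assignments
So 15 of the 25 assignments meet the threshold.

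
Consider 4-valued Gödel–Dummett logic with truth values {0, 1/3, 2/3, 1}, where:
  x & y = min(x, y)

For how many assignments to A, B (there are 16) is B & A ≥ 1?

A = 0, B = 0 ↦ 0  <
A = 0, B = 1/3 ↦ 0  <
A = 0, B = 2/3 ↦ 0  <
A = 0, B = 1 ↦ 0  <
A = 1/3, B = 0 ↦ 0  <
A = 1/3, B = 1/3 ↦ 1/3  <
A = 1/3, B = 2/3 ↦ 1/3  <
A = 1/3, B = 1 ↦ 1/3  <
A = 2/3, B = 0 ↦ 0  <
A = 2/3, B = 1/3 ↦ 1/3  <
A = 2/3, B = 2/3 ↦ 2/3  <
A = 2/3, B = 1 ↦ 2/3  <
A = 1, B = 0 ↦ 0  <
A = 1, B = 1/3 ↦ 1/3  <
A = 1, B = 2/3 ↦ 2/3  <
A = 1, B = 1 ↦ 1  ≥
So 1 of the 16 assignments meets the threshold.

1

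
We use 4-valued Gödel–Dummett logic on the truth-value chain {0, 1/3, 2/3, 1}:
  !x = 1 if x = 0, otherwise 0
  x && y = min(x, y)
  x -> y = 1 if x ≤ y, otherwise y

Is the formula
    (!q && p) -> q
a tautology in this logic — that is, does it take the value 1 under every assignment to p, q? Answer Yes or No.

Counterexample: take p = 1/3, q = 0.
!q = !0 = 1
!q && p = 1 && 1/3 = 1/3
(!q && p) -> q = 1/3 -> 0 = 0
This gives 0 ≠ 1.

No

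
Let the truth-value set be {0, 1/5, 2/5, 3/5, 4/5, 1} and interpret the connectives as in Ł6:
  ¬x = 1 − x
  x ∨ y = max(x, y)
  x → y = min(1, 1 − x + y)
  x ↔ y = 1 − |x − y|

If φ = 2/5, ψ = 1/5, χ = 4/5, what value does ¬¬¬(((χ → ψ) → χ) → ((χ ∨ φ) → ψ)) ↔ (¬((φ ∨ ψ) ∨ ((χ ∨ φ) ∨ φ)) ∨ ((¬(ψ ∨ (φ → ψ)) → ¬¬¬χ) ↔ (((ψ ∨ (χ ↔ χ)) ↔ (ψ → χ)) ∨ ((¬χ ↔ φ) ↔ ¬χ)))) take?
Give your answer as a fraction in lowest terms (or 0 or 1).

χ → ψ = 4/5 → 1/5 = 2/5
(χ → ψ) → χ = 2/5 → 4/5 = 1
χ ∨ φ = 4/5 ∨ 2/5 = 4/5
(χ ∨ φ) → ψ = 4/5 → 1/5 = 2/5
((χ → ψ) → χ) → ((χ ∨ φ) → ψ) = 1 → 2/5 = 2/5
¬(((χ → ψ) → χ) → ((χ ∨ φ) → ψ)) = ¬2/5 = 3/5
¬¬(((χ → ψ) → χ) → ((χ ∨ φ) → ψ)) = ¬3/5 = 2/5
¬¬¬(((χ → ψ) → χ) → ((χ ∨ φ) → ψ)) = ¬2/5 = 3/5
φ ∨ ψ = 2/5 ∨ 1/5 = 2/5
χ ∨ φ = 4/5 ∨ 2/5 = 4/5
(χ ∨ φ) ∨ φ = 4/5 ∨ 2/5 = 4/5
(φ ∨ ψ) ∨ ((χ ∨ φ) ∨ φ) = 2/5 ∨ 4/5 = 4/5
¬((φ ∨ ψ) ∨ ((χ ∨ φ) ∨ φ)) = ¬4/5 = 1/5
φ → ψ = 2/5 → 1/5 = 4/5
ψ ∨ (φ → ψ) = 1/5 ∨ 4/5 = 4/5
¬(ψ ∨ (φ → ψ)) = ¬4/5 = 1/5
¬χ = ¬4/5 = 1/5
¬¬χ = ¬1/5 = 4/5
¬¬¬χ = ¬4/5 = 1/5
¬(ψ ∨ (φ → ψ)) → ¬¬¬χ = 1/5 → 1/5 = 1
χ ↔ χ = 4/5 ↔ 4/5 = 1
ψ ∨ (χ ↔ χ) = 1/5 ∨ 1 = 1
ψ → χ = 1/5 → 4/5 = 1
(ψ ∨ (χ ↔ χ)) ↔ (ψ → χ) = 1 ↔ 1 = 1
¬χ = ¬4/5 = 1/5
¬χ ↔ φ = 1/5 ↔ 2/5 = 4/5
¬χ = ¬4/5 = 1/5
(¬χ ↔ φ) ↔ ¬χ = 4/5 ↔ 1/5 = 2/5
((ψ ∨ (χ ↔ χ)) ↔ (ψ → χ)) ∨ ((¬χ ↔ φ) ↔ ¬χ) = 1 ∨ 2/5 = 1
(¬(ψ ∨ (φ → ψ)) → ¬¬¬χ) ↔ (((ψ ∨ (χ ↔ χ)) ↔ (ψ → χ)) ∨ ((¬χ ↔ φ) ↔ ¬χ)) = 1 ↔ 1 = 1
¬((φ ∨ ψ) ∨ ((χ ∨ φ) ∨ φ)) ∨ ((¬(ψ ∨ (φ → ψ)) → ¬¬¬χ) ↔ (((ψ ∨ (χ ↔ χ)) ↔ (ψ → χ)) ∨ ((¬χ ↔ φ) ↔ ¬χ))) = 1/5 ∨ 1 = 1
¬¬¬(((χ → ψ) → χ) → ((χ ∨ φ) → ψ)) ↔ (¬((φ ∨ ψ) ∨ ((χ ∨ φ) ∨ φ)) ∨ ((¬(ψ ∨ (φ → ψ)) → ¬¬¬χ) ↔ (((ψ ∨ (χ ↔ χ)) ↔ (ψ → χ)) ∨ ((¬χ ↔ φ) ↔ ¬χ)))) = 3/5 ↔ 1 = 3/5

3/5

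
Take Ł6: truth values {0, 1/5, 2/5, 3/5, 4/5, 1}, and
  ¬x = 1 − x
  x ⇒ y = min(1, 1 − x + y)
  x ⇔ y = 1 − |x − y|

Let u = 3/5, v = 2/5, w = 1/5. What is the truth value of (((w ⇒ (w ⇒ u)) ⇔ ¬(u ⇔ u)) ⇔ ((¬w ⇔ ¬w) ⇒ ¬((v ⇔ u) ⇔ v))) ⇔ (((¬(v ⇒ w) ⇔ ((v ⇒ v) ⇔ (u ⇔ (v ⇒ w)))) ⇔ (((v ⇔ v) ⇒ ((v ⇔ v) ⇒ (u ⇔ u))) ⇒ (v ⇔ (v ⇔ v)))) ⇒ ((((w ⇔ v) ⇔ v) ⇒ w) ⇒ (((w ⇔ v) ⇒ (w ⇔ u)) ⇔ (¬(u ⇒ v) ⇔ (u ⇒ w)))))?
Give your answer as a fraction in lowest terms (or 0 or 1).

3/5

w ⇒ u = 1/5 ⇒ 3/5 = 1
w ⇒ (w ⇒ u) = 1/5 ⇒ 1 = 1
u ⇔ u = 3/5 ⇔ 3/5 = 1
¬(u ⇔ u) = ¬1 = 0
(w ⇒ (w ⇒ u)) ⇔ ¬(u ⇔ u) = 1 ⇔ 0 = 0
¬w = ¬1/5 = 4/5
¬w = ¬1/5 = 4/5
¬w ⇔ ¬w = 4/5 ⇔ 4/5 = 1
v ⇔ u = 2/5 ⇔ 3/5 = 4/5
(v ⇔ u) ⇔ v = 4/5 ⇔ 2/5 = 3/5
¬((v ⇔ u) ⇔ v) = ¬3/5 = 2/5
(¬w ⇔ ¬w) ⇒ ¬((v ⇔ u) ⇔ v) = 1 ⇒ 2/5 = 2/5
((w ⇒ (w ⇒ u)) ⇔ ¬(u ⇔ u)) ⇔ ((¬w ⇔ ¬w) ⇒ ¬((v ⇔ u) ⇔ v)) = 0 ⇔ 2/5 = 3/5
v ⇒ w = 2/5 ⇒ 1/5 = 4/5
¬(v ⇒ w) = ¬4/5 = 1/5
v ⇒ v = 2/5 ⇒ 2/5 = 1
v ⇒ w = 2/5 ⇒ 1/5 = 4/5
u ⇔ (v ⇒ w) = 3/5 ⇔ 4/5 = 4/5
(v ⇒ v) ⇔ (u ⇔ (v ⇒ w)) = 1 ⇔ 4/5 = 4/5
¬(v ⇒ w) ⇔ ((v ⇒ v) ⇔ (u ⇔ (v ⇒ w))) = 1/5 ⇔ 4/5 = 2/5
v ⇔ v = 2/5 ⇔ 2/5 = 1
v ⇔ v = 2/5 ⇔ 2/5 = 1
u ⇔ u = 3/5 ⇔ 3/5 = 1
(v ⇔ v) ⇒ (u ⇔ u) = 1 ⇒ 1 = 1
(v ⇔ v) ⇒ ((v ⇔ v) ⇒ (u ⇔ u)) = 1 ⇒ 1 = 1
v ⇔ v = 2/5 ⇔ 2/5 = 1
v ⇔ (v ⇔ v) = 2/5 ⇔ 1 = 2/5
((v ⇔ v) ⇒ ((v ⇔ v) ⇒ (u ⇔ u))) ⇒ (v ⇔ (v ⇔ v)) = 1 ⇒ 2/5 = 2/5
(¬(v ⇒ w) ⇔ ((v ⇒ v) ⇔ (u ⇔ (v ⇒ w)))) ⇔ (((v ⇔ v) ⇒ ((v ⇔ v) ⇒ (u ⇔ u))) ⇒ (v ⇔ (v ⇔ v))) = 2/5 ⇔ 2/5 = 1
w ⇔ v = 1/5 ⇔ 2/5 = 4/5
(w ⇔ v) ⇔ v = 4/5 ⇔ 2/5 = 3/5
((w ⇔ v) ⇔ v) ⇒ w = 3/5 ⇒ 1/5 = 3/5
w ⇔ v = 1/5 ⇔ 2/5 = 4/5
w ⇔ u = 1/5 ⇔ 3/5 = 3/5
(w ⇔ v) ⇒ (w ⇔ u) = 4/5 ⇒ 3/5 = 4/5
u ⇒ v = 3/5 ⇒ 2/5 = 4/5
¬(u ⇒ v) = ¬4/5 = 1/5
u ⇒ w = 3/5 ⇒ 1/5 = 3/5
¬(u ⇒ v) ⇔ (u ⇒ w) = 1/5 ⇔ 3/5 = 3/5
((w ⇔ v) ⇒ (w ⇔ u)) ⇔ (¬(u ⇒ v) ⇔ (u ⇒ w)) = 4/5 ⇔ 3/5 = 4/5
(((w ⇔ v) ⇔ v) ⇒ w) ⇒ (((w ⇔ v) ⇒ (w ⇔ u)) ⇔ (¬(u ⇒ v) ⇔ (u ⇒ w))) = 3/5 ⇒ 4/5 = 1
((¬(v ⇒ w) ⇔ ((v ⇒ v) ⇔ (u ⇔ (v ⇒ w)))) ⇔ (((v ⇔ v) ⇒ ((v ⇔ v) ⇒ (u ⇔ u))) ⇒ (v ⇔ (v ⇔ v)))) ⇒ ((((w ⇔ v) ⇔ v) ⇒ w) ⇒ (((w ⇔ v) ⇒ (w ⇔ u)) ⇔ (¬(u ⇒ v) ⇔ (u ⇒ w)))) = 1 ⇒ 1 = 1
(((w ⇒ (w ⇒ u)) ⇔ ¬(u ⇔ u)) ⇔ ((¬w ⇔ ¬w) ⇒ ¬((v ⇔ u) ⇔ v))) ⇔ (((¬(v ⇒ w) ⇔ ((v ⇒ v) ⇔ (u ⇔ (v ⇒ w)))) ⇔ (((v ⇔ v) ⇒ ((v ⇔ v) ⇒ (u ⇔ u))) ⇒ (v ⇔ (v ⇔ v)))) ⇒ ((((w ⇔ v) ⇔ v) ⇒ w) ⇒ (((w ⇔ v) ⇒ (w ⇔ u)) ⇔ (¬(u ⇒ v) ⇔ (u ⇒ w))))) = 3/5 ⇔ 1 = 3/5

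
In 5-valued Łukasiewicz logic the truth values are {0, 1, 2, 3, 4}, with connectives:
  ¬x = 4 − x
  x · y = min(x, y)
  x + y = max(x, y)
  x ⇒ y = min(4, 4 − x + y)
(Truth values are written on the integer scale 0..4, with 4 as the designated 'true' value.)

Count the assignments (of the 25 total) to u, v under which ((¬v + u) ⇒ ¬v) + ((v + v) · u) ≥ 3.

23

value 4: 16 assignments (counts)
value 3: 7 assignments (counts)
value 2: 2 assignments
So 23 of the 25 assignments meet the threshold.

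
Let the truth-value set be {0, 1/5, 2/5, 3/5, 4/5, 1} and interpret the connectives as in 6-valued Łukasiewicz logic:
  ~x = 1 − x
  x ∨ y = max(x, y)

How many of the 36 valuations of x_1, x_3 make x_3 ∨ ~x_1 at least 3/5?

27

value 1: 11 assignments (counts)
value 4/5: 9 assignments (counts)
value 3/5: 7 assignments (counts)
value 2/5: 5 assignments
value 1/5: 3 assignments
value 0: 1 assignment
So 27 of the 36 assignments meet the threshold.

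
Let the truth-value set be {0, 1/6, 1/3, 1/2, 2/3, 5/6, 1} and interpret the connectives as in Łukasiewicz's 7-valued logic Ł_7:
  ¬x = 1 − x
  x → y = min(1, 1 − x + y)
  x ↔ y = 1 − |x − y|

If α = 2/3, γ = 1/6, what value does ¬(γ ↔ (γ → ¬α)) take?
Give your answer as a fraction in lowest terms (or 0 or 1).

¬α = ¬2/3 = 1/3
γ → ¬α = 1/6 → 1/3 = 1
γ ↔ (γ → ¬α) = 1/6 ↔ 1 = 1/6
¬(γ ↔ (γ → ¬α)) = ¬1/6 = 5/6

5/6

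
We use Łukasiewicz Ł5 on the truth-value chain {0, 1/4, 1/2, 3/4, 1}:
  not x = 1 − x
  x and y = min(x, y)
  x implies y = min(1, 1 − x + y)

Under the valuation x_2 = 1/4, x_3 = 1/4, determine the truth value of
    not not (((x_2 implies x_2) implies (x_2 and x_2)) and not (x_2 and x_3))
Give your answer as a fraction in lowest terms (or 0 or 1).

1/4

x_2 implies x_2 = 1/4 implies 1/4 = 1
x_2 and x_2 = 1/4 and 1/4 = 1/4
(x_2 implies x_2) implies (x_2 and x_2) = 1 implies 1/4 = 1/4
x_2 and x_3 = 1/4 and 1/4 = 1/4
not (x_2 and x_3) = not 1/4 = 3/4
((x_2 implies x_2) implies (x_2 and x_2)) and not (x_2 and x_3) = 1/4 and 3/4 = 1/4
not (((x_2 implies x_2) implies (x_2 and x_2)) and not (x_2 and x_3)) = not 1/4 = 3/4
not not (((x_2 implies x_2) implies (x_2 and x_2)) and not (x_2 and x_3)) = not 3/4 = 1/4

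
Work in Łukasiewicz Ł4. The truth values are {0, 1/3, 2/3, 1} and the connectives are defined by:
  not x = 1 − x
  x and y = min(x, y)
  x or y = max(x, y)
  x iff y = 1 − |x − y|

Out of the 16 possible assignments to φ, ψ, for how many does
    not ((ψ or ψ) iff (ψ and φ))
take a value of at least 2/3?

3

φ = 0, ψ = 0 ↦ 0  <
φ = 0, ψ = 1/3 ↦ 1/3  <
φ = 0, ψ = 2/3 ↦ 2/3  ≥
φ = 0, ψ = 1 ↦ 1  ≥
φ = 1/3, ψ = 0 ↦ 0  <
φ = 1/3, ψ = 1/3 ↦ 0  <
φ = 1/3, ψ = 2/3 ↦ 1/3  <
φ = 1/3, ψ = 1 ↦ 2/3  ≥
φ = 2/3, ψ = 0 ↦ 0  <
φ = 2/3, ψ = 1/3 ↦ 0  <
φ = 2/3, ψ = 2/3 ↦ 0  <
φ = 2/3, ψ = 1 ↦ 1/3  <
φ = 1, ψ = 0 ↦ 0  <
φ = 1, ψ = 1/3 ↦ 0  <
φ = 1, ψ = 2/3 ↦ 0  <
φ = 1, ψ = 1 ↦ 0  <
So 3 of the 16 assignments meet the threshold.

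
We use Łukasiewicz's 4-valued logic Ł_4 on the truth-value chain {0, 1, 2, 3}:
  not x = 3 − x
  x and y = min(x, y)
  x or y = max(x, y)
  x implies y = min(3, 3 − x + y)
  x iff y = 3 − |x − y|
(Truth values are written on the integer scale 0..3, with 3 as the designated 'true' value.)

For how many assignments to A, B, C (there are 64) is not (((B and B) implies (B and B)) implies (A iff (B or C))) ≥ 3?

value 3: 8 assignments (counts)
value 2: 16 assignments
value 1: 24 assignments
value 0: 16 assignments
So 8 of the 64 assignments meet the threshold.

8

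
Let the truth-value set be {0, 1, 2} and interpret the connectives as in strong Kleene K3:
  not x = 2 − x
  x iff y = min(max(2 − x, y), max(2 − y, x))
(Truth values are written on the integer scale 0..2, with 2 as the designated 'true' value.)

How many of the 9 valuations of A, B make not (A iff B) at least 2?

2

A = 0, B = 0 ↦ 0  <
A = 0, B = 1 ↦ 1  <
A = 0, B = 2 ↦ 2  ≥
A = 1, B = 0 ↦ 1  <
A = 1, B = 1 ↦ 1  <
A = 1, B = 2 ↦ 1  <
A = 2, B = 0 ↦ 2  ≥
A = 2, B = 1 ↦ 1  <
A = 2, B = 2 ↦ 0  <
So 2 of the 9 assignments meet the threshold.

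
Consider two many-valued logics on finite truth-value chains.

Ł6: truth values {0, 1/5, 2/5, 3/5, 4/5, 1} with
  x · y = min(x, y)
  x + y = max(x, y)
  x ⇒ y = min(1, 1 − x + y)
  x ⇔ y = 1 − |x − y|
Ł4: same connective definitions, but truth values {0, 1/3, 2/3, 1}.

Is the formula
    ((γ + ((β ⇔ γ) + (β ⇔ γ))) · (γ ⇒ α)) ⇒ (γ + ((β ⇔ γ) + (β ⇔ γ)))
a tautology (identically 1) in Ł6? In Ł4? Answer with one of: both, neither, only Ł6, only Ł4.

In Ł6: every assignment gives 1 — tautology.
In Ł4: every assignment gives 1 — tautology.

both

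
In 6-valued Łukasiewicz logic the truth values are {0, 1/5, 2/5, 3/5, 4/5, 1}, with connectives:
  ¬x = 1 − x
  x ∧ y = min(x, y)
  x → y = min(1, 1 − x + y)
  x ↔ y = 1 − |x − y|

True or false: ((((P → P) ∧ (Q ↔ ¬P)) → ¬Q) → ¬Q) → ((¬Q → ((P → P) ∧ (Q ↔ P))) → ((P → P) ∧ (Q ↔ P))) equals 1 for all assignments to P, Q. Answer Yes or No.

No

Counterexample: take P = 0, Q = 3/5.
P → P = 0 → 0 = 1
¬P = ¬0 = 1
Q ↔ ¬P = 3/5 ↔ 1 = 3/5
(P → P) ∧ (Q ↔ ¬P) = 1 ∧ 3/5 = 3/5
¬Q = ¬3/5 = 2/5
((P → P) ∧ (Q ↔ ¬P)) → ¬Q = 3/5 → 2/5 = 4/5
¬Q = ¬3/5 = 2/5
(((P → P) ∧ (Q ↔ ¬P)) → ¬Q) → ¬Q = 4/5 → 2/5 = 3/5
¬Q = ¬3/5 = 2/5
P → P = 0 → 0 = 1
Q ↔ P = 3/5 ↔ 0 = 2/5
(P → P) ∧ (Q ↔ P) = 1 ∧ 2/5 = 2/5
¬Q → ((P → P) ∧ (Q ↔ P)) = 2/5 → 2/5 = 1
P → P = 0 → 0 = 1
Q ↔ P = 3/5 ↔ 0 = 2/5
(P → P) ∧ (Q ↔ P) = 1 ∧ 2/5 = 2/5
(¬Q → ((P → P) ∧ (Q ↔ P))) → ((P → P) ∧ (Q ↔ P)) = 1 → 2/5 = 2/5
((((P → P) ∧ (Q ↔ ¬P)) → ¬Q) → ¬Q) → ((¬Q → ((P → P) ∧ (Q ↔ P))) → ((P → P) ∧ (Q ↔ P))) = 3/5 → 2/5 = 4/5
This gives 4/5 ≠ 1.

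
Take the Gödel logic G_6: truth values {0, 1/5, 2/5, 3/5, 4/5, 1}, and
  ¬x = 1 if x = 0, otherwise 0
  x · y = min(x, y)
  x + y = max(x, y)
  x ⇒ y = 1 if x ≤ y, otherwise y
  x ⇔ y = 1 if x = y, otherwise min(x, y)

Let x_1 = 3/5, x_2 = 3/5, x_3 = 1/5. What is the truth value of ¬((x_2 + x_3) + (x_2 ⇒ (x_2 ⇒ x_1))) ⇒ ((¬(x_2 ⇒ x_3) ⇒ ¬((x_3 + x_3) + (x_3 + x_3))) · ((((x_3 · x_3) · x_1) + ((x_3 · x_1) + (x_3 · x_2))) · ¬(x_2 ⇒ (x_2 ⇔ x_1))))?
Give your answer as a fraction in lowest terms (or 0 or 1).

1

x_2 + x_3 = 3/5 + 1/5 = 3/5
x_2 ⇒ x_1 = 3/5 ⇒ 3/5 = 1
x_2 ⇒ (x_2 ⇒ x_1) = 3/5 ⇒ 1 = 1
(x_2 + x_3) + (x_2 ⇒ (x_2 ⇒ x_1)) = 3/5 + 1 = 1
¬((x_2 + x_3) + (x_2 ⇒ (x_2 ⇒ x_1))) = ¬1 = 0
x_2 ⇒ x_3 = 3/5 ⇒ 1/5 = 1/5
¬(x_2 ⇒ x_3) = ¬1/5 = 0
x_3 + x_3 = 1/5 + 1/5 = 1/5
x_3 + x_3 = 1/5 + 1/5 = 1/5
(x_3 + x_3) + (x_3 + x_3) = 1/5 + 1/5 = 1/5
¬((x_3 + x_3) + (x_3 + x_3)) = ¬1/5 = 0
¬(x_2 ⇒ x_3) ⇒ ¬((x_3 + x_3) + (x_3 + x_3)) = 0 ⇒ 0 = 1
x_3 · x_3 = 1/5 · 1/5 = 1/5
(x_3 · x_3) · x_1 = 1/5 · 3/5 = 1/5
x_3 · x_1 = 1/5 · 3/5 = 1/5
x_3 · x_2 = 1/5 · 3/5 = 1/5
(x_3 · x_1) + (x_3 · x_2) = 1/5 + 1/5 = 1/5
((x_3 · x_3) · x_1) + ((x_3 · x_1) + (x_3 · x_2)) = 1/5 + 1/5 = 1/5
x_2 ⇔ x_1 = 3/5 ⇔ 3/5 = 1
x_2 ⇒ (x_2 ⇔ x_1) = 3/5 ⇒ 1 = 1
¬(x_2 ⇒ (x_2 ⇔ x_1)) = ¬1 = 0
(((x_3 · x_3) · x_1) + ((x_3 · x_1) + (x_3 · x_2))) · ¬(x_2 ⇒ (x_2 ⇔ x_1)) = 1/5 · 0 = 0
(¬(x_2 ⇒ x_3) ⇒ ¬((x_3 + x_3) + (x_3 + x_3))) · ((((x_3 · x_3) · x_1) + ((x_3 · x_1) + (x_3 · x_2))) · ¬(x_2 ⇒ (x_2 ⇔ x_1))) = 1 · 0 = 0
¬((x_2 + x_3) + (x_2 ⇒ (x_2 ⇒ x_1))) ⇒ ((¬(x_2 ⇒ x_3) ⇒ ¬((x_3 + x_3) + (x_3 + x_3))) · ((((x_3 · x_3) · x_1) + ((x_3 · x_1) + (x_3 · x_2))) · ¬(x_2 ⇒ (x_2 ⇔ x_1)))) = 0 ⇒ 0 = 1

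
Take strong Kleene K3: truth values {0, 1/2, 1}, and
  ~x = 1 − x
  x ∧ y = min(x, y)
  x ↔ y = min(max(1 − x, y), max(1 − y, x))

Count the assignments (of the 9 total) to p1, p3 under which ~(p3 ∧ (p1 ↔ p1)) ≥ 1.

3

p1 = 0, p3 = 0 ↦ 1  ≥
p1 = 0, p3 = 1/2 ↦ 1/2  <
p1 = 0, p3 = 1 ↦ 0  <
p1 = 1/2, p3 = 0 ↦ 1  ≥
p1 = 1/2, p3 = 1/2 ↦ 1/2  <
p1 = 1/2, p3 = 1 ↦ 1/2  <
p1 = 1, p3 = 0 ↦ 1  ≥
p1 = 1, p3 = 1/2 ↦ 1/2  <
p1 = 1, p3 = 1 ↦ 0  <
So 3 of the 9 assignments meet the threshold.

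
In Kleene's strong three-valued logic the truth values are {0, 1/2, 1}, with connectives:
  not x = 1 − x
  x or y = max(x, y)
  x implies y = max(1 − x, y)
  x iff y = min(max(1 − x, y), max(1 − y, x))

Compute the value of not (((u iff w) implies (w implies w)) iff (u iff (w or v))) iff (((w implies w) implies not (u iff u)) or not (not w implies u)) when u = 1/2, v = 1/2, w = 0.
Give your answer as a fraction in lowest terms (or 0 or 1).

1/2

u iff w = 1/2 iff 0 = 1/2
w implies w = 0 implies 0 = 1
(u iff w) implies (w implies w) = 1/2 implies 1 = 1
w or v = 0 or 1/2 = 1/2
u iff (w or v) = 1/2 iff 1/2 = 1/2
((u iff w) implies (w implies w)) iff (u iff (w or v)) = 1 iff 1/2 = 1/2
not (((u iff w) implies (w implies w)) iff (u iff (w or v))) = not 1/2 = 1/2
w implies w = 0 implies 0 = 1
u iff u = 1/2 iff 1/2 = 1/2
not (u iff u) = not 1/2 = 1/2
(w implies w) implies not (u iff u) = 1 implies 1/2 = 1/2
not w = not 0 = 1
not w implies u = 1 implies 1/2 = 1/2
not (not w implies u) = not 1/2 = 1/2
((w implies w) implies not (u iff u)) or not (not w implies u) = 1/2 or 1/2 = 1/2
not (((u iff w) implies (w implies w)) iff (u iff (w or v))) iff (((w implies w) implies not (u iff u)) or not (not w implies u)) = 1/2 iff 1/2 = 1/2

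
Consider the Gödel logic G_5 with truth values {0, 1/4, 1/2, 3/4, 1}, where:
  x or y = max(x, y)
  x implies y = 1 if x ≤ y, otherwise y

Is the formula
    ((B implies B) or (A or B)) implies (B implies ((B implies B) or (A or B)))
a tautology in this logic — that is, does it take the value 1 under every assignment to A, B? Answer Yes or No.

At A = 0, B = 1/2, for instance:
B implies B = 1/2 implies 1/2 = 1
A or B = 0 or 1/2 = 1/2
(B implies B) or (A or B) = 1 or 1/2 = 1
B implies ((B implies B) or (A or B)) = 1/2 implies 1 = 1
((B implies B) or (A or B)) implies (B implies ((B implies B) or (A or B))) = 1 implies 1 = 1
and checking the remaining 24 assignments likewise gives ≥ 1 in every case.

Yes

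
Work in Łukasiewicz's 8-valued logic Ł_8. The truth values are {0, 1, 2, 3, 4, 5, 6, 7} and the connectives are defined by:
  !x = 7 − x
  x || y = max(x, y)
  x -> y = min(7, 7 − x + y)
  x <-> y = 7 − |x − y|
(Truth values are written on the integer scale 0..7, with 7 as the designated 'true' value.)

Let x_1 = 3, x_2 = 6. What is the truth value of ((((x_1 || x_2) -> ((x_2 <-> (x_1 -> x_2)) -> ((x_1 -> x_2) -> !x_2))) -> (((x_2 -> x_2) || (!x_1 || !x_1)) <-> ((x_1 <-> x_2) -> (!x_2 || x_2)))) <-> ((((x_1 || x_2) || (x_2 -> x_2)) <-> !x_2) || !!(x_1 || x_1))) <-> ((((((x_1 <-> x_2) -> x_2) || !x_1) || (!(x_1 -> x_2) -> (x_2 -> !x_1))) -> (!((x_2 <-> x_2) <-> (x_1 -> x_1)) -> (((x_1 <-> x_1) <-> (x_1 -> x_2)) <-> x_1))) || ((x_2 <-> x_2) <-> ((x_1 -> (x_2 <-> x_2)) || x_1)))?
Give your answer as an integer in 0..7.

x_1 || x_2 = 3 || 6 = 6
x_1 -> x_2 = 3 -> 6 = 7
x_2 <-> (x_1 -> x_2) = 6 <-> 7 = 6
x_1 -> x_2 = 3 -> 6 = 7
!x_2 = !6 = 1
(x_1 -> x_2) -> !x_2 = 7 -> 1 = 1
(x_2 <-> (x_1 -> x_2)) -> ((x_1 -> x_2) -> !x_2) = 6 -> 1 = 2
(x_1 || x_2) -> ((x_2 <-> (x_1 -> x_2)) -> ((x_1 -> x_2) -> !x_2)) = 6 -> 2 = 3
x_2 -> x_2 = 6 -> 6 = 7
!x_1 = !3 = 4
!x_1 = !3 = 4
!x_1 || !x_1 = 4 || 4 = 4
(x_2 -> x_2) || (!x_1 || !x_1) = 7 || 4 = 7
x_1 <-> x_2 = 3 <-> 6 = 4
!x_2 = !6 = 1
!x_2 || x_2 = 1 || 6 = 6
(x_1 <-> x_2) -> (!x_2 || x_2) = 4 -> 6 = 7
((x_2 -> x_2) || (!x_1 || !x_1)) <-> ((x_1 <-> x_2) -> (!x_2 || x_2)) = 7 <-> 7 = 7
((x_1 || x_2) -> ((x_2 <-> (x_1 -> x_2)) -> ((x_1 -> x_2) -> !x_2))) -> (((x_2 -> x_2) || (!x_1 || !x_1)) <-> ((x_1 <-> x_2) -> (!x_2 || x_2))) = 3 -> 7 = 7
x_1 || x_2 = 3 || 6 = 6
x_2 -> x_2 = 6 -> 6 = 7
(x_1 || x_2) || (x_2 -> x_2) = 6 || 7 = 7
!x_2 = !6 = 1
((x_1 || x_2) || (x_2 -> x_2)) <-> !x_2 = 7 <-> 1 = 1
x_1 || x_1 = 3 || 3 = 3
!(x_1 || x_1) = !3 = 4
!!(x_1 || x_1) = !4 = 3
(((x_1 || x_2) || (x_2 -> x_2)) <-> !x_2) || !!(x_1 || x_1) = 1 || 3 = 3
(((x_1 || x_2) -> ((x_2 <-> (x_1 -> x_2)) -> ((x_1 -> x_2) -> !x_2))) -> (((x_2 -> x_2) || (!x_1 || !x_1)) <-> ((x_1 <-> x_2) -> (!x_2 || x_2)))) <-> ((((x_1 || x_2) || (x_2 -> x_2)) <-> !x_2) || !!(x_1 || x_1)) = 7 <-> 3 = 3
x_1 <-> x_2 = 3 <-> 6 = 4
(x_1 <-> x_2) -> x_2 = 4 -> 6 = 7
!x_1 = !3 = 4
((x_1 <-> x_2) -> x_2) || !x_1 = 7 || 4 = 7
x_1 -> x_2 = 3 -> 6 = 7
!(x_1 -> x_2) = !7 = 0
!x_1 = !3 = 4
x_2 -> !x_1 = 6 -> 4 = 5
!(x_1 -> x_2) -> (x_2 -> !x_1) = 0 -> 5 = 7
(((x_1 <-> x_2) -> x_2) || !x_1) || (!(x_1 -> x_2) -> (x_2 -> !x_1)) = 7 || 7 = 7
x_2 <-> x_2 = 6 <-> 6 = 7
x_1 -> x_1 = 3 -> 3 = 7
(x_2 <-> x_2) <-> (x_1 -> x_1) = 7 <-> 7 = 7
!((x_2 <-> x_2) <-> (x_1 -> x_1)) = !7 = 0
x_1 <-> x_1 = 3 <-> 3 = 7
x_1 -> x_2 = 3 -> 6 = 7
(x_1 <-> x_1) <-> (x_1 -> x_2) = 7 <-> 7 = 7
((x_1 <-> x_1) <-> (x_1 -> x_2)) <-> x_1 = 7 <-> 3 = 3
!((x_2 <-> x_2) <-> (x_1 -> x_1)) -> (((x_1 <-> x_1) <-> (x_1 -> x_2)) <-> x_1) = 0 -> 3 = 7
((((x_1 <-> x_2) -> x_2) || !x_1) || (!(x_1 -> x_2) -> (x_2 -> !x_1))) -> (!((x_2 <-> x_2) <-> (x_1 -> x_1)) -> (((x_1 <-> x_1) <-> (x_1 -> x_2)) <-> x_1)) = 7 -> 7 = 7
x_2 <-> x_2 = 6 <-> 6 = 7
x_2 <-> x_2 = 6 <-> 6 = 7
x_1 -> (x_2 <-> x_2) = 3 -> 7 = 7
(x_1 -> (x_2 <-> x_2)) || x_1 = 7 || 3 = 7
(x_2 <-> x_2) <-> ((x_1 -> (x_2 <-> x_2)) || x_1) = 7 <-> 7 = 7
(((((x_1 <-> x_2) -> x_2) || !x_1) || (!(x_1 -> x_2) -> (x_2 -> !x_1))) -> (!((x_2 <-> x_2) <-> (x_1 -> x_1)) -> (((x_1 <-> x_1) <-> (x_1 -> x_2)) <-> x_1))) || ((x_2 <-> x_2) <-> ((x_1 -> (x_2 <-> x_2)) || x_1)) = 7 || 7 = 7
((((x_1 || x_2) -> ((x_2 <-> (x_1 -> x_2)) -> ((x_1 -> x_2) -> !x_2))) -> (((x_2 -> x_2) || (!x_1 || !x_1)) <-> ((x_1 <-> x_2) -> (!x_2 || x_2)))) <-> ((((x_1 || x_2) || (x_2 -> x_2)) <-> !x_2) || !!(x_1 || x_1))) <-> ((((((x_1 <-> x_2) -> x_2) || !x_1) || (!(x_1 -> x_2) -> (x_2 -> !x_1))) -> (!((x_2 <-> x_2) <-> (x_1 -> x_1)) -> (((x_1 <-> x_1) <-> (x_1 -> x_2)) <-> x_1))) || ((x_2 <-> x_2) <-> ((x_1 -> (x_2 <-> x_2)) || x_1))) = 3 <-> 7 = 3

3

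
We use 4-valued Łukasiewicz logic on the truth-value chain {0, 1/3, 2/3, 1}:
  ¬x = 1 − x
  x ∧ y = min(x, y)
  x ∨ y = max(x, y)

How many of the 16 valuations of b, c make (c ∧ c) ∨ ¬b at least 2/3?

12

b = 0, c = 0 ↦ 1  ≥
b = 0, c = 1/3 ↦ 1  ≥
b = 0, c = 2/3 ↦ 1  ≥
b = 0, c = 1 ↦ 1  ≥
b = 1/3, c = 0 ↦ 2/3  ≥
b = 1/3, c = 1/3 ↦ 2/3  ≥
b = 1/3, c = 2/3 ↦ 2/3  ≥
b = 1/3, c = 1 ↦ 1  ≥
b = 2/3, c = 0 ↦ 1/3  <
b = 2/3, c = 1/3 ↦ 1/3  <
b = 2/3, c = 2/3 ↦ 2/3  ≥
b = 2/3, c = 1 ↦ 1  ≥
b = 1, c = 0 ↦ 0  <
b = 1, c = 1/3 ↦ 1/3  <
b = 1, c = 2/3 ↦ 2/3  ≥
b = 1, c = 1 ↦ 1  ≥
So 12 of the 16 assignments meet the threshold.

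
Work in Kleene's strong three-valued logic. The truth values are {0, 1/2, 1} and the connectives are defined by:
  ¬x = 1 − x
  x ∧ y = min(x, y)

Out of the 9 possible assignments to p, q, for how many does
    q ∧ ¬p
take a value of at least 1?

1

p = 0, q = 0 ↦ 0  <
p = 0, q = 1/2 ↦ 1/2  <
p = 0, q = 1 ↦ 1  ≥
p = 1/2, q = 0 ↦ 0  <
p = 1/2, q = 1/2 ↦ 1/2  <
p = 1/2, q = 1 ↦ 1/2  <
p = 1, q = 0 ↦ 0  <
p = 1, q = 1/2 ↦ 0  <
p = 1, q = 1 ↦ 0  <
So 1 of the 9 assignments meets the threshold.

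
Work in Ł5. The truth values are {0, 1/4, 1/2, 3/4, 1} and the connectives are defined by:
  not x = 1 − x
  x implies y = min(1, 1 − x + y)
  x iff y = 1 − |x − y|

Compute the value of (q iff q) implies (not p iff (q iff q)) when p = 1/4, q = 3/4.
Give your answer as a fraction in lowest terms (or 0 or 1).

q iff q = 3/4 iff 3/4 = 1
not p = not 1/4 = 3/4
q iff q = 3/4 iff 3/4 = 1
not p iff (q iff q) = 3/4 iff 1 = 3/4
(q iff q) implies (not p iff (q iff q)) = 1 implies 3/4 = 3/4

3/4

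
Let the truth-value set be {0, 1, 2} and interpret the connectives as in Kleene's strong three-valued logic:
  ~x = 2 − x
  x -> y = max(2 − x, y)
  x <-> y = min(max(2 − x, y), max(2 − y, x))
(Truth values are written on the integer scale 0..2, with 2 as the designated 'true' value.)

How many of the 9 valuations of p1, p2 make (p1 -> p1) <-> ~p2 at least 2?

2

p1 = 0, p2 = 0 ↦ 2  ≥
p1 = 0, p2 = 1 ↦ 1  <
p1 = 0, p2 = 2 ↦ 0  <
p1 = 1, p2 = 0 ↦ 1  <
p1 = 1, p2 = 1 ↦ 1  <
p1 = 1, p2 = 2 ↦ 1  <
p1 = 2, p2 = 0 ↦ 2  ≥
p1 = 2, p2 = 1 ↦ 1  <
p1 = 2, p2 = 2 ↦ 0  <
So 2 of the 9 assignments meet the threshold.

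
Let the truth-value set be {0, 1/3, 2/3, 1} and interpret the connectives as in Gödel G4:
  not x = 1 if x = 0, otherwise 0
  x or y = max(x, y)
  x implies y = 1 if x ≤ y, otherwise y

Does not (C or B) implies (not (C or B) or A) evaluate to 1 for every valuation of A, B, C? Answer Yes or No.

At A = 1/3, B = 0, C = 1/3, for instance:
C or B = 1/3 or 0 = 1/3
not (C or B) = not 1/3 = 0
not (C or B) or A = 0 or 1/3 = 1/3
not (C or B) implies (not (C or B) or A) = 0 implies 1/3 = 1
and checking the remaining 63 assignments likewise gives ≥ 1 in every case.

Yes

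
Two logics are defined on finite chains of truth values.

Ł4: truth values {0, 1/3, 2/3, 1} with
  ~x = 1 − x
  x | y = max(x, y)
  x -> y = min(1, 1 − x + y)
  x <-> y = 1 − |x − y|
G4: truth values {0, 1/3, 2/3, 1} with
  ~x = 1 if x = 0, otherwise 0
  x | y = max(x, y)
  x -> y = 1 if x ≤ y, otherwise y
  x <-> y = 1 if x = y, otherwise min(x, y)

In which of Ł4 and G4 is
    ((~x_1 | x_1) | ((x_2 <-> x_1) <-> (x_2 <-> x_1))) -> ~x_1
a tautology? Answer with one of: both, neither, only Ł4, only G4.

In Ł4: at x_1 = 1/3, x_2 = 0 the value is 2/3 — not a tautology.
In G4: at x_1 = 1/3, x_2 = 0 the value is 0 — not a tautology.

neither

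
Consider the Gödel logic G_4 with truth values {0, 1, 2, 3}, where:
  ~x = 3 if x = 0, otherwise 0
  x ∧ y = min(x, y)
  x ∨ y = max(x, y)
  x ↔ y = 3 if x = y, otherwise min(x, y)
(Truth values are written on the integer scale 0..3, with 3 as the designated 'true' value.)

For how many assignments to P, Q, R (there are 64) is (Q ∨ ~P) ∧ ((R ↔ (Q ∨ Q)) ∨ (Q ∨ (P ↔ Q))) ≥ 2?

37

value 3: 22 assignments (counts)
value 2: 15 assignments (counts)
value 1: 15 assignments
value 0: 12 assignments
So 37 of the 64 assignments meet the threshold.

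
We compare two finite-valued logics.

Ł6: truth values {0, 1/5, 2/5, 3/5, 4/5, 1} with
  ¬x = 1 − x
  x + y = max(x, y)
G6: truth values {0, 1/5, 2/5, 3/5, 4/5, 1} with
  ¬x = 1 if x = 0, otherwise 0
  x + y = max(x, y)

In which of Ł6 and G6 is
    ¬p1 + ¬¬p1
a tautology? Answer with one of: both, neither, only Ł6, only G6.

only G6

In Ł6: at p1 = 1/5 the value is 4/5 — not a tautology.
In G6: every assignment gives 1 — tautology.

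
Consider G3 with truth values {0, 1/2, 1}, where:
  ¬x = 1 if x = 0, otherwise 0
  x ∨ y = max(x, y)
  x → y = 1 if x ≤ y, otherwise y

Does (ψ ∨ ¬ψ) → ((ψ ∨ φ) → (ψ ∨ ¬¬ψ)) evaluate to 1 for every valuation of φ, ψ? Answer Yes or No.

No

Counterexample: take φ = 1/2, ψ = 0.
¬ψ = ¬0 = 1
ψ ∨ ¬ψ = 0 ∨ 1 = 1
ψ ∨ φ = 0 ∨ 1/2 = 1/2
¬ψ = ¬0 = 1
¬¬ψ = ¬1 = 0
ψ ∨ ¬¬ψ = 0 ∨ 0 = 0
(ψ ∨ φ) → (ψ ∨ ¬¬ψ) = 1/2 → 0 = 0
(ψ ∨ ¬ψ) → ((ψ ∨ φ) → (ψ ∨ ¬¬ψ)) = 1 → 0 = 0
This gives 0 ≠ 1.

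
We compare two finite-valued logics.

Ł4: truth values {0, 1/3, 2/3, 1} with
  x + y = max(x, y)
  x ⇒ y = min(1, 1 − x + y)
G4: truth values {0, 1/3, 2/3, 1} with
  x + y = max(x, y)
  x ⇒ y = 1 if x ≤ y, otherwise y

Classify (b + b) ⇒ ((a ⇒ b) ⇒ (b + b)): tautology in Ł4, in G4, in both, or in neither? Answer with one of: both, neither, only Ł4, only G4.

In Ł4: every assignment gives 1 — tautology.
In G4: every assignment gives 1 — tautology.

both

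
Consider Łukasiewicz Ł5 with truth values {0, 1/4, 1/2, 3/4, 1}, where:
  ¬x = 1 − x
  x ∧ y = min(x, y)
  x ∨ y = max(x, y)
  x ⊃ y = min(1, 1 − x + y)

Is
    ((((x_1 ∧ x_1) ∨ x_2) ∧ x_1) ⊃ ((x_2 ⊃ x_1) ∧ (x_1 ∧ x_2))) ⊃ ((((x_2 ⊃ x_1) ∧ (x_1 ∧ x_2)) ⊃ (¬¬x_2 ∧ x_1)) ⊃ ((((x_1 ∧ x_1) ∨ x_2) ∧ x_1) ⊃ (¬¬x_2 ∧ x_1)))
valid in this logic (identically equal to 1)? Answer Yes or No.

Yes

At x_1 = 1/2, x_2 = 1/4, for instance:
x_1 ∧ x_1 = 1/2 ∧ 1/2 = 1/2
(x_1 ∧ x_1) ∨ x_2 = 1/2 ∨ 1/4 = 1/2
((x_1 ∧ x_1) ∨ x_2) ∧ x_1 = 1/2 ∧ 1/2 = 1/2
x_2 ⊃ x_1 = 1/4 ⊃ 1/2 = 1
x_1 ∧ x_2 = 1/2 ∧ 1/4 = 1/4
(x_2 ⊃ x_1) ∧ (x_1 ∧ x_2) = 1 ∧ 1/4 = 1/4
(((x_1 ∧ x_1) ∨ x_2) ∧ x_1) ⊃ ((x_2 ⊃ x_1) ∧ (x_1 ∧ x_2)) = 1/2 ⊃ 1/4 = 3/4
¬x_2 = ¬1/4 = 3/4
¬¬x_2 = ¬3/4 = 1/4
¬¬x_2 ∧ x_1 = 1/4 ∧ 1/2 = 1/4
((x_2 ⊃ x_1) ∧ (x_1 ∧ x_2)) ⊃ (¬¬x_2 ∧ x_1) = 1/4 ⊃ 1/4 = 1
(((x_1 ∧ x_1) ∨ x_2) ∧ x_1) ⊃ (¬¬x_2 ∧ x_1) = 1/2 ⊃ 1/4 = 3/4
(((x_2 ⊃ x_1) ∧ (x_1 ∧ x_2)) ⊃ (¬¬x_2 ∧ x_1)) ⊃ ((((x_1 ∧ x_1) ∨ x_2) ∧ x_1) ⊃ (¬¬x_2 ∧ x_1)) = 1 ⊃ 3/4 = 3/4
((((x_1 ∧ x_1) ∨ x_2) ∧ x_1) ⊃ ((x_2 ⊃ x_1) ∧ (x_1 ∧ x_2))) ⊃ ((((x_2 ⊃ x_1) ∧ (x_1 ∧ x_2)) ⊃ (¬¬x_2 ∧ x_1)) ⊃ ((((x_1 ∧ x_1) ∨ x_2) ∧ x_1) ⊃ (¬¬x_2 ∧ x_1))) = 3/4 ⊃ 3/4 = 1
and checking the remaining 24 assignments likewise gives ≥ 1 in every case.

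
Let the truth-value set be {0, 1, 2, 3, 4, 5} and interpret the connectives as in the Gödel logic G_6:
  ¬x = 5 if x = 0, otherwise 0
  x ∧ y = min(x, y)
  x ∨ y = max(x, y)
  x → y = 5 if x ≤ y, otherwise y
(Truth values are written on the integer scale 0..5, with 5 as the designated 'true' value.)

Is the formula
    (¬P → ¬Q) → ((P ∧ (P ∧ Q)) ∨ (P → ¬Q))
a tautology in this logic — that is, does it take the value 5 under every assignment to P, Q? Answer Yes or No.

Counterexample: take P = 1, Q = 1.
¬P = ¬1 = 0
¬Q = ¬1 = 0
¬P → ¬Q = 0 → 0 = 5
P ∧ Q = 1 ∧ 1 = 1
P ∧ (P ∧ Q) = 1 ∧ 1 = 1
¬Q = ¬1 = 0
P → ¬Q = 1 → 0 = 0
(P ∧ (P ∧ Q)) ∨ (P → ¬Q) = 1 ∨ 0 = 1
(¬P → ¬Q) → ((P ∧ (P ∧ Q)) ∨ (P → ¬Q)) = 5 → 1 = 1
This gives 1 ≠ 5.

No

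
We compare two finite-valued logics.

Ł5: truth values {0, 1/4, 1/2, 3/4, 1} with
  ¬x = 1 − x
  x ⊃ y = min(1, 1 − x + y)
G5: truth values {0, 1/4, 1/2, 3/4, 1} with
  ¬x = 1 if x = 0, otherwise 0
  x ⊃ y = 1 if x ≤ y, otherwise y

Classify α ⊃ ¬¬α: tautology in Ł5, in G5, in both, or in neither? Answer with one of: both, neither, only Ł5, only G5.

In Ł5: every assignment gives 1 — tautology.
In G5: every assignment gives 1 — tautology.

both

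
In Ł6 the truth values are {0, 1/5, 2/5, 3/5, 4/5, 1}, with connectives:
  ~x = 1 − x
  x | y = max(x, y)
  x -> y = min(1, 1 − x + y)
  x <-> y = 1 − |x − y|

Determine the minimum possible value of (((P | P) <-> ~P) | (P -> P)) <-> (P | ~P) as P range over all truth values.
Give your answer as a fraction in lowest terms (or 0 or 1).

Take P = 2/5:
P | P = 2/5 | 2/5 = 2/5
~P = ~2/5 = 3/5
(P | P) <-> ~P = 2/5 <-> 3/5 = 4/5
P -> P = 2/5 -> 2/5 = 1
((P | P) <-> ~P) | (P -> P) = 4/5 | 1 = 1
~P = ~2/5 = 3/5
P | ~P = 2/5 | 3/5 = 3/5
(((P | P) <-> ~P) | (P -> P)) <-> (P | ~P) = 1 <-> 3/5 = 3/5
No assignment yields a value below 3/5, so this is the minimum.

3/5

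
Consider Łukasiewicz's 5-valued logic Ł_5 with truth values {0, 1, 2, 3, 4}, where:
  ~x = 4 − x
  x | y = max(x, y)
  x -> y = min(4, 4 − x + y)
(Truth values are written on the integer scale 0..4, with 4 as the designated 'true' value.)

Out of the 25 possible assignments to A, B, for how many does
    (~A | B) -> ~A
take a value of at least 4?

value 4: 15 assignments (counts)
value 3: 4 assignments
value 2: 3 assignments
value 1: 2 assignments
value 0: 1 assignment
So 15 of the 25 assignments meet the threshold.

15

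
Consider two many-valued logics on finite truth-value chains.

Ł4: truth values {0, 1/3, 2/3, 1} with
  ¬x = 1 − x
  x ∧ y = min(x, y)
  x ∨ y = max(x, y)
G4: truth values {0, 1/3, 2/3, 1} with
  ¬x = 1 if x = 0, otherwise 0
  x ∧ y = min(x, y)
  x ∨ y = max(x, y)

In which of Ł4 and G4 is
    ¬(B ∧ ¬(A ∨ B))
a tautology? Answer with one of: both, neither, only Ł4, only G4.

In Ł4: at A = 0, B = 1/3 the value is 2/3 — not a tautology.
In G4: every assignment gives 1 — tautology.

only G4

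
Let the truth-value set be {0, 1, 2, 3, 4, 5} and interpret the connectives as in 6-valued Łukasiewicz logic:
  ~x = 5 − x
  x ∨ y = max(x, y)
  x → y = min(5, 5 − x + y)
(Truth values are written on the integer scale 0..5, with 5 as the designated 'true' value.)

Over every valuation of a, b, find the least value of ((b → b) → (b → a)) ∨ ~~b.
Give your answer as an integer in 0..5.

3

Take a = 0, b = 2:
b → b = 2 → 2 = 5
b → a = 2 → 0 = 3
(b → b) → (b → a) = 5 → 3 = 3
~b = ~2 = 3
~~b = ~3 = 2
((b → b) → (b → a)) ∨ ~~b = 3 ∨ 2 = 3
No assignment yields a value below 3, so this is the minimum.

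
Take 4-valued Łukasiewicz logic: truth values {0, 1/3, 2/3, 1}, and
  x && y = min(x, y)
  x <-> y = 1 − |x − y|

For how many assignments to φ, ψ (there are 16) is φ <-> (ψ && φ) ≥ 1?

10

φ = 0, ψ = 0 ↦ 1  ≥
φ = 0, ψ = 1/3 ↦ 1  ≥
φ = 0, ψ = 2/3 ↦ 1  ≥
φ = 0, ψ = 1 ↦ 1  ≥
φ = 1/3, ψ = 0 ↦ 2/3  <
φ = 1/3, ψ = 1/3 ↦ 1  ≥
φ = 1/3, ψ = 2/3 ↦ 1  ≥
φ = 1/3, ψ = 1 ↦ 1  ≥
φ = 2/3, ψ = 0 ↦ 1/3  <
φ = 2/3, ψ = 1/3 ↦ 2/3  <
φ = 2/3, ψ = 2/3 ↦ 1  ≥
φ = 2/3, ψ = 1 ↦ 1  ≥
φ = 1, ψ = 0 ↦ 0  <
φ = 1, ψ = 1/3 ↦ 1/3  <
φ = 1, ψ = 2/3 ↦ 2/3  <
φ = 1, ψ = 1 ↦ 1  ≥
So 10 of the 16 assignments meet the threshold.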